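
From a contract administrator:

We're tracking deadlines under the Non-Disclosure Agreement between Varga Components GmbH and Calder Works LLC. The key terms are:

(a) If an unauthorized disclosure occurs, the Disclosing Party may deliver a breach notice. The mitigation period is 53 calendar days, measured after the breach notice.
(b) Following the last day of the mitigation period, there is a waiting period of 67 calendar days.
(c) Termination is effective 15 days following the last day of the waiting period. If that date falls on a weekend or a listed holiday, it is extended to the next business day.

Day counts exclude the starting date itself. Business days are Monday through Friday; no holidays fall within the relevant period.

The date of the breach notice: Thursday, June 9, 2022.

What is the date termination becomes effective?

October 24, 2022

Adding 53 calendar days to June 9, 2022 gives August 1, 2022, which is the last day of the mitigation period.
The last day of the waiting period: August 1, 2022 + 67 days = October 7, 2022.
The date termination becomes effective: 15 calendar days after October 7, 2022 is October 22, 2022. That falls on a Saturday, so it rolls to the next business day, Monday, October 24, 2022.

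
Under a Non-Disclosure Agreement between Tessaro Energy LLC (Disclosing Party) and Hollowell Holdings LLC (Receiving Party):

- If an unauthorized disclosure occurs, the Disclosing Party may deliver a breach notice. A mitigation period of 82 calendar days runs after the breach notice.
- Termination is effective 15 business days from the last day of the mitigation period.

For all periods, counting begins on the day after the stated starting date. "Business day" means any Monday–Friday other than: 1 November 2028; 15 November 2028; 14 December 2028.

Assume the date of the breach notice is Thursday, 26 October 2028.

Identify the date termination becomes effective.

Adding 82 calendar days to 26 October 2028 gives 16 January 2029, which is the last day of the mitigation period.
The date termination becomes effective: counting 15 business days from Tuesday, 16 January 2029 (Jan 17, Jan 18, Jan 19, Jan 22, …, Feb 2, Feb 5, Feb 6, skipping weekends) reaches Tuesday, 6 February 2029.

6 February 2029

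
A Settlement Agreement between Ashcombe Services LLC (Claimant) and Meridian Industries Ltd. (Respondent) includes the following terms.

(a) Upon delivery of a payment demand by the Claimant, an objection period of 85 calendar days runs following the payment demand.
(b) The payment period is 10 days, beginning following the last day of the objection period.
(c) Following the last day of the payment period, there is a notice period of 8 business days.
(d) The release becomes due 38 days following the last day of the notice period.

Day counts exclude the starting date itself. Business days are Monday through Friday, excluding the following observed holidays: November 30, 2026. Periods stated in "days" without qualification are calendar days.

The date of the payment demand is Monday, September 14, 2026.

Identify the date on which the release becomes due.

February 6, 2027

The last day of the objection period: September 14, 2026 + 85 days = December 8, 2026.
The last day of the payment period: 10 calendar days after December 8, 2026 is December 18, 2026.
From Friday, December 18, 2026, 8 business days (Dec 21, Dec 22, Dec 23, Dec 24, Dec 25, Dec 28, Dec 29, Dec 30, skipping weekends) brings us to Wednesday, December 30, 2026, which is the last day of the notice period.
Adding 38 calendar days to December 30, 2026 gives February 6, 2027, which is the date on which the release becomes due.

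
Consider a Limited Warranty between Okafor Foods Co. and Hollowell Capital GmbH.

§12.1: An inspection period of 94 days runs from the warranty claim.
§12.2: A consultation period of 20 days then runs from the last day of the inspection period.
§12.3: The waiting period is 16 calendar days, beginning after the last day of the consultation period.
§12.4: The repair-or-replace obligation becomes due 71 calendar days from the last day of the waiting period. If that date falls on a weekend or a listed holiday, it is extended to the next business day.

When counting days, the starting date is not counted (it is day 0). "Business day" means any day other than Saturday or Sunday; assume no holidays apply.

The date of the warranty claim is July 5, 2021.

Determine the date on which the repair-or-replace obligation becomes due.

Adding 94 calendar days to July 5, 2021 gives October 7, 2021, which is the last day of the inspection period.
Adding 20 calendar days to October 7, 2021 gives October 27, 2021, which is the last day of the consultation period.
Adding 16 calendar days to October 27, 2021 gives November 12, 2021, which is the last day of the waiting period.
The date on which the repair-or-replace obligation becomes due: 71 calendar days after November 12, 2021 is January 22, 2022. That falls on a Saturday, so it rolls to the next business day, Monday, January 24, 2022.

January 24, 2022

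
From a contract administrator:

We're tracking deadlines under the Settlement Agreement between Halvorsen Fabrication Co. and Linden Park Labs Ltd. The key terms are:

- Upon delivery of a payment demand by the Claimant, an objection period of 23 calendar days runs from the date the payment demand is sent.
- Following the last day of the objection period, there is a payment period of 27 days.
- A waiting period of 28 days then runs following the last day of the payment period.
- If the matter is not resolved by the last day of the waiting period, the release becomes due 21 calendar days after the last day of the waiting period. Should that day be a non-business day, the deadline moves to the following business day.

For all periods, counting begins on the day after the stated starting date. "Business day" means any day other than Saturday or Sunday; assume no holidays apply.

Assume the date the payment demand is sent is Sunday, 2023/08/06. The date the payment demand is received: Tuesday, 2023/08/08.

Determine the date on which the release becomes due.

The last day of the objection period: 23 calendar days after 2023/08/06 is 2023/08/29.
Adding 27 calendar days to 2023/08/29 gives 2023/09/25, which is the last day of the payment period.
The last day of the waiting period: 28 calendar days after 2023/09/25 is 2023/10/23.
The date on which the release becomes due: 21 calendar days after 2023/10/23 is 2023/11/13. 2023/11/13 is a Monday, so no roll-forward applies.

2023/11/13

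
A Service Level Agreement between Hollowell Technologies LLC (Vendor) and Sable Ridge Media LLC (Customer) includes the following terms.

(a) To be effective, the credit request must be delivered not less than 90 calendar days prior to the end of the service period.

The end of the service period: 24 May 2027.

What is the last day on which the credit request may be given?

23 February 2027

24 May 2027 minus 90 days is 23 February 2027.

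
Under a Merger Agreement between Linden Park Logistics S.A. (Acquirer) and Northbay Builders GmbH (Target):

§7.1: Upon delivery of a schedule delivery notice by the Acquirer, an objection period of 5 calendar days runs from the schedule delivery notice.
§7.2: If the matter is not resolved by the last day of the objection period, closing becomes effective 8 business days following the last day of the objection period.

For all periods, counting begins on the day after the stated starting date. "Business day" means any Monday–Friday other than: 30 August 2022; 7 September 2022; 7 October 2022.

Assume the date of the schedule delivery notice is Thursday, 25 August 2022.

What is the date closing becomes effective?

The last day of the objection period: 5 calendar days after 25 August 2022 is 30 August 2022.
From Tuesday, 30 August 2022, 8 business days (Aug 31, Sep 1, Sep 2, Sep 5, Sep 6, Sep 8, Sep 9, Sep 12, skipping weekends and the listed holiday on Sep 7) brings us to Monday, 12 September 2022, which is the date closing becomes effective.

12 September 2022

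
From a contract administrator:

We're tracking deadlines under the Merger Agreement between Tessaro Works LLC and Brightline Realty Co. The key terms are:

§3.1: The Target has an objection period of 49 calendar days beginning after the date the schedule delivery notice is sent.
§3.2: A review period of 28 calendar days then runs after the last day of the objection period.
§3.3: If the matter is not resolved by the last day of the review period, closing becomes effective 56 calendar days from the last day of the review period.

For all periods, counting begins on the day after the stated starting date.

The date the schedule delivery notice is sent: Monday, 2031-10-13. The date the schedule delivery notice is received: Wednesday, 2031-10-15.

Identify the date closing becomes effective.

The last day of the objection period: 49 calendar days after 2031-10-13 is 2031-12-01.
Adding 28 calendar days to 2031-12-01 gives 2031-12-29, which is the last day of the review period.
The date closing becomes effective: 56 calendar days after 2031-12-29 is 2032-02-23.

2032-02-23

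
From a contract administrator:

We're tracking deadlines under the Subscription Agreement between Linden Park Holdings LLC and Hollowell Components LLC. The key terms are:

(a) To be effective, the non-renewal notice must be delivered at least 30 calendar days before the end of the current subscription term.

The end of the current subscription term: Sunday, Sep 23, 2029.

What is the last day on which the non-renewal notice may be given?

Aug 24, 2029

Sep 23, 2029 minus 30 days is Aug 24, 2029.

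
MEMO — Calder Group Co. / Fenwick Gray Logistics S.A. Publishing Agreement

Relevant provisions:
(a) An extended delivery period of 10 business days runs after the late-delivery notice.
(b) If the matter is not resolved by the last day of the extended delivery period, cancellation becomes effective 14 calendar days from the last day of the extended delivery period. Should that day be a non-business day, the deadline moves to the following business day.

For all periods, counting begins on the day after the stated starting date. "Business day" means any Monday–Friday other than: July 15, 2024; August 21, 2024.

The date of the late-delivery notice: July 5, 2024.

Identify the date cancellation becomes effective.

August 5, 2024

The last day of the extended delivery period: 10 business days after Friday, July 5, 2024, skipping weekends and the listed holiday on Jul 15 — Jul 8, Jul 9, Jul 10, Jul 11, Jul 12, Jul 16, Jul 17, Jul 18, Jul 19, Jul 22 — lands on Monday, July 22, 2024.
Adding 14 calendar days to July 22, 2024 gives August 5, 2024, which is the date cancellation becomes effective. August 5, 2024 is a Monday and is not a listed holiday, so no roll-forward applies.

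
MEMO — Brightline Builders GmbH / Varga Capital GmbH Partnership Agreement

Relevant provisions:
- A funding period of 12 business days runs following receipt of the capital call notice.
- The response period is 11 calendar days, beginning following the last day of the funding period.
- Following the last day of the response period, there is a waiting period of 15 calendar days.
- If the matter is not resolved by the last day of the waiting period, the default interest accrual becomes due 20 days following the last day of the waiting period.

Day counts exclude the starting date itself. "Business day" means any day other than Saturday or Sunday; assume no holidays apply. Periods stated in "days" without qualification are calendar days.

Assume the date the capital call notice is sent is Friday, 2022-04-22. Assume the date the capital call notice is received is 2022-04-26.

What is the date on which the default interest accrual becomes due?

2022-06-27

From Tuesday, 2022-04-26, 12 business days (Apr 27, Apr 28, Apr 29, May 2, …, May 10, May 11, May 12, skipping weekends) brings us to Thursday, 2022-05-12, which is the last day of the funding period.
The last day of the response period: 2022-05-12 + 11 days = 2022-05-23.
Adding 15 calendar days to 2022-05-23 gives 2022-06-07, which is the last day of the waiting period.
The date on which the default interest accrual becomes due: 2022-06-07 + 20 days = 2022-06-27.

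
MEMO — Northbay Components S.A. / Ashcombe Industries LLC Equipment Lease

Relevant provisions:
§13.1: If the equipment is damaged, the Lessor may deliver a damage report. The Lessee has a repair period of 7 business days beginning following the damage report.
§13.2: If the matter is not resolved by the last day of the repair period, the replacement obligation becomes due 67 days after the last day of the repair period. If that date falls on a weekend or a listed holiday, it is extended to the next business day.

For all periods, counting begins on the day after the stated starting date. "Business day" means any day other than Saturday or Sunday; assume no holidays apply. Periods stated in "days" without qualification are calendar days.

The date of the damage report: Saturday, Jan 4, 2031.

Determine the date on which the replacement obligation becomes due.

From Saturday, Jan 4, 2031, 7 business days (Jan 6, Jan 7, Jan 8, Jan 9, Jan 10, Jan 13, Jan 14, skipping weekends) brings us to Tuesday, Jan 14, 2031, which is the last day of the repair period.
The date on which the replacement obligation becomes due: 67 calendar days after Jan 14, 2031 is Mar 22, 2031. That falls on a Saturday, so it rolls to the next business day, Monday, Mar 24, 2031.

Mar 24, 2031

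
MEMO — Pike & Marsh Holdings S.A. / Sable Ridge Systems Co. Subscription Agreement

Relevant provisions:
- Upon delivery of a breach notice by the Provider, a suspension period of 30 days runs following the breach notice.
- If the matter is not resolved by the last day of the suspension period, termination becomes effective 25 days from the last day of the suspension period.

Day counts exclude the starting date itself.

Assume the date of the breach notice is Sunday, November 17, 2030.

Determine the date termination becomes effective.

The last day of the suspension period: November 17, 2030 + 30 days = December 17, 2030.
The date termination becomes effective: December 17, 2030 + 25 days = January 11, 2031.

January 11, 2031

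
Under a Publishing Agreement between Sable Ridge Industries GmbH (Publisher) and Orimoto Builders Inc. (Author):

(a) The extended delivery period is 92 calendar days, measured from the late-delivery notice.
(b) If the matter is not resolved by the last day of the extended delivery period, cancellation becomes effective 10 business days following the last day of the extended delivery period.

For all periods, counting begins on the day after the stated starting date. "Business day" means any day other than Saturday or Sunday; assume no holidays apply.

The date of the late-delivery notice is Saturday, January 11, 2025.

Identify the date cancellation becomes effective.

The last day of the extended delivery period: January 11, 2025 + 92 days = April 13, 2025.
The date cancellation becomes effective: 10 business days after Sunday, April 13, 2025, skipping weekends — Apr 14, Apr 15, Apr 16, Apr 17, Apr 18, Apr 21, Apr 22, Apr 23, Apr 24, Apr 25 — lands on Friday, April 25, 2025.

April 25, 2025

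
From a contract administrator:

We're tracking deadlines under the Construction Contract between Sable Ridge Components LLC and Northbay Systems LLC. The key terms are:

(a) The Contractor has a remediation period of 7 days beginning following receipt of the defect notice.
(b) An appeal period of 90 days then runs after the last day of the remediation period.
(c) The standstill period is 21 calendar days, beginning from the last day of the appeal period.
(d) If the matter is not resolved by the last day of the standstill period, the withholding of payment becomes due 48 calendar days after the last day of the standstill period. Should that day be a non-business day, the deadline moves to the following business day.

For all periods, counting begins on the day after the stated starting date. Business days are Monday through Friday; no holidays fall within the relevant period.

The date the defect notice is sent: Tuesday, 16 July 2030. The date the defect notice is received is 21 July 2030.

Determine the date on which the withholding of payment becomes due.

3 January 2031

Adding 7 calendar days to 21 July 2030 gives 28 July 2030, which is the last day of the remediation period.
Adding 90 calendar days to 28 July 2030 gives 26 October 2030, which is the last day of the appeal period.
Adding 21 calendar days to 26 October 2030 gives 16 November 2030, which is the last day of the standstill period.
Adding 48 calendar days to 16 November 2030 gives 3 January 2031, which is the date on which the withholding of payment becomes due. 3 January 2031 is a Friday, so no roll-forward applies.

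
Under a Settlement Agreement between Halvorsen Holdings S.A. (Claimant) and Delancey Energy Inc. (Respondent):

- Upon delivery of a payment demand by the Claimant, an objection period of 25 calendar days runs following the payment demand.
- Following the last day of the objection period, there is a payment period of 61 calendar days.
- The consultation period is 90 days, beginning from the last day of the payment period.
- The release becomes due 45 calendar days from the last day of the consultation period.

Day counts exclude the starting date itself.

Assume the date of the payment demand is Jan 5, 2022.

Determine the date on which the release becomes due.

Adding 25 calendar days to Jan 5, 2022 gives Jan 30, 2022, which is the last day of the objection period.
Adding 61 calendar days to Jan 30, 2022 gives Apr 1, 2022, which is the last day of the payment period.
The last day of the consultation period: Apr 1, 2022 + 90 days = Jun 30, 2022.
The date on which the release becomes due: 45 calendar days after Jun 30, 2022 is Aug 14, 2022.

Aug 14, 2022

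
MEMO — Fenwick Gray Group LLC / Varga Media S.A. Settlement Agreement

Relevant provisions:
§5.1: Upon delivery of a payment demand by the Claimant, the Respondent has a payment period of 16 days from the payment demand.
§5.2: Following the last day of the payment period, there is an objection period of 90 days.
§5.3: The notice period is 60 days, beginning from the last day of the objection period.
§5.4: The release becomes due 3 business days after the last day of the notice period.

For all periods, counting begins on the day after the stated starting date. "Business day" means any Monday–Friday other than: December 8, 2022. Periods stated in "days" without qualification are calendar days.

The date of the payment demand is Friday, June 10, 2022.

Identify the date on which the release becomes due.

November 28, 2022

The last day of the payment period: 16 calendar days after June 10, 2022 is June 26, 2022.
The last day of the objection period: June 26, 2022 + 90 days = September 24, 2022.
The last day of the notice period: September 24, 2022 + 60 days = November 23, 2022.
The date on which the release becomes due: 3 business days after Wednesday, November 23, 2022, skipping weekends — Nov 24, Nov 25, Nov 28 — lands on Monday, November 28, 2022.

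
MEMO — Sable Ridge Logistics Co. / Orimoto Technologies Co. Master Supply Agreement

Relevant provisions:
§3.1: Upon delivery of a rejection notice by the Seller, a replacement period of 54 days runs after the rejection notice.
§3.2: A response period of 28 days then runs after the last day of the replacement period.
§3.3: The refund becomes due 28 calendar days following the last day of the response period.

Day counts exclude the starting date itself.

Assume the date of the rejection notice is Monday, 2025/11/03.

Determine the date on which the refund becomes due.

2026/02/21

The last day of the replacement period: 54 calendar days after 2025/11/03 is 2025/12/27.
Adding 28 calendar days to 2025/12/27 gives 2026/01/24, which is the last day of the response period.
Adding 28 calendar days to 2026/01/24 gives 2026/02/21, which is the date on which the refund becomes due.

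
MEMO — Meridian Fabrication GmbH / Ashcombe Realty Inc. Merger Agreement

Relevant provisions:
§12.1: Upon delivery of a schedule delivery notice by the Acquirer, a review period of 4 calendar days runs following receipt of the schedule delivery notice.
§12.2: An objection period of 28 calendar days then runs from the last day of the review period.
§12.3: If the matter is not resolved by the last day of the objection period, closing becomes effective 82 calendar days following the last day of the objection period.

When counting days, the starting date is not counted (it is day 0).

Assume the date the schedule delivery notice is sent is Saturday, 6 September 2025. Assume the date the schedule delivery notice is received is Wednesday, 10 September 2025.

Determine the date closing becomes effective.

The last day of the review period: 10 September 2025 + 4 days = 14 September 2025.
Adding 28 calendar days to 14 September 2025 gives 12 October 2025, which is the last day of the objection period.
Adding 82 calendar days to 12 October 2025 gives 2 January 2026, which is the date closing becomes effective.

2 January 2026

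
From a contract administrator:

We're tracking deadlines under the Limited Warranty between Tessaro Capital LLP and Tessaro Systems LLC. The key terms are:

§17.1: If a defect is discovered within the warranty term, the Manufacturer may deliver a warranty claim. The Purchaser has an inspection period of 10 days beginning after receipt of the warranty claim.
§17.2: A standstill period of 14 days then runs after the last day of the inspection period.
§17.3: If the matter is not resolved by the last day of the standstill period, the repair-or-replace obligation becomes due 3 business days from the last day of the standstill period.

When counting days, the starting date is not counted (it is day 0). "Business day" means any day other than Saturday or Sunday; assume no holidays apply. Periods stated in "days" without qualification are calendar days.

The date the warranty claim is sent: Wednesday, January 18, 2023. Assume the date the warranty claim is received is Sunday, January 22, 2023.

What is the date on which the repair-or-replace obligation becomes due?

The last day of the inspection period: January 22, 2023 + 10 days = February 1, 2023.
Adding 14 calendar days to February 1, 2023 gives February 15, 2023, which is the last day of the standstill period.
From Wednesday, February 15, 2023, 3 business days (Feb 16, Feb 17, Feb 20, skipping weekends) brings us to Monday, February 20, 2023, which is the date on which the repair-or-replace obligation becomes due.

February 20, 2023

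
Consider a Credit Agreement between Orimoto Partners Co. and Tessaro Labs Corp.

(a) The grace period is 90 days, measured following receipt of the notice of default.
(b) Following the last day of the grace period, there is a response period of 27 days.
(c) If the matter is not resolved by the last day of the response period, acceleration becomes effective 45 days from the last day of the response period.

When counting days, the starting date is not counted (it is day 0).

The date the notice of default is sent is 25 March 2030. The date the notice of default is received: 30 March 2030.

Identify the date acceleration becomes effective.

8 September 2030

Adding 90 calendar days to 30 March 2030 gives 28 June 2030, which is the last day of the grace period.
The last day of the response period: 28 June 2030 + 27 days = 25 July 2030.
The date acceleration becomes effective: 45 calendar days after 25 July 2030 is 8 September 2030.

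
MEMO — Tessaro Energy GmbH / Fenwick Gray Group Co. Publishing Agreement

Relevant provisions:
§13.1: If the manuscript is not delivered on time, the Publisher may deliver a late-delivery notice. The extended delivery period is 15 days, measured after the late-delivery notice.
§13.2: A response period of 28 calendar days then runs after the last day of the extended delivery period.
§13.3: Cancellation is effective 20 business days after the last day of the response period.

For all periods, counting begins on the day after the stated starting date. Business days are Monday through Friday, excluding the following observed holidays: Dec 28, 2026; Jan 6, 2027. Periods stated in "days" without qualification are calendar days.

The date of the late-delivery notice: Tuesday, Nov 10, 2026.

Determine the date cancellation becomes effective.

Adding 15 calendar days to Nov 10, 2026 gives Nov 25, 2026, which is the last day of the extended delivery period.
Adding 28 calendar days to Nov 25, 2026 gives Dec 23, 2026, which is the last day of the response period.
The date cancellation becomes effective: counting 20 business days from Wednesday, Dec 23, 2026 (Dec 24, Dec 25, Dec 29, Dec 30, …, Jan 20, Jan 21, Jan 22, skipping weekends and the listed holidays on Dec 28, Jan 6) reaches Friday, Jan 22, 2027.

Jan 22, 2027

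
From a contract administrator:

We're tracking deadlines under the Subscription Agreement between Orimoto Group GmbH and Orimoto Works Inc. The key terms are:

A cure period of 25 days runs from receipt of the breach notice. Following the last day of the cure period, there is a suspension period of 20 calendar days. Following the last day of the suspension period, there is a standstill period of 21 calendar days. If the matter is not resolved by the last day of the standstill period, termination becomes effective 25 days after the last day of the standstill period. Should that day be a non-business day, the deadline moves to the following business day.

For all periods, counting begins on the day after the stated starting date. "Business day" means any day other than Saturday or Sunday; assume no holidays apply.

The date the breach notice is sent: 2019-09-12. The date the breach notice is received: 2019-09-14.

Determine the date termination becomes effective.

The last day of the cure period: 2019-09-14 + 25 days = 2019-10-09.
The last day of the suspension period: 2019-10-09 + 20 days = 2019-10-29.
Adding 21 calendar days to 2019-10-29 gives 2019-11-19, which is the last day of the standstill period.
Adding 25 calendar days to 2019-11-19 gives 2019-12-14, which is the date termination becomes effective. That falls on a Saturday, so it rolls to the next business day, Monday, 2019-12-16.

2019-12-16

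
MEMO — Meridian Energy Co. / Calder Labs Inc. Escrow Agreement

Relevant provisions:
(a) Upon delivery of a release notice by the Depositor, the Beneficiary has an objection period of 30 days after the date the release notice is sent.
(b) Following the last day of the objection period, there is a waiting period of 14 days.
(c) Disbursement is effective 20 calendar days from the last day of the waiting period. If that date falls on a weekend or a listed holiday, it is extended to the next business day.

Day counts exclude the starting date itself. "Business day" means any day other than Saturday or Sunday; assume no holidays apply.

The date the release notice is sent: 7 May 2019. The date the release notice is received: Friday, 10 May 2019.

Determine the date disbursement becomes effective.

The last day of the objection period: 30 calendar days after 7 May 2019 is 6 June 2019.
The last day of the waiting period: 14 calendar days after 6 June 2019 is 20 June 2019.
Adding 20 calendar days to 20 June 2019 gives 10 July 2019, which is the date disbursement becomes effective. 10 July 2019 is a Wednesday, so no roll-forward applies.

10 July 2019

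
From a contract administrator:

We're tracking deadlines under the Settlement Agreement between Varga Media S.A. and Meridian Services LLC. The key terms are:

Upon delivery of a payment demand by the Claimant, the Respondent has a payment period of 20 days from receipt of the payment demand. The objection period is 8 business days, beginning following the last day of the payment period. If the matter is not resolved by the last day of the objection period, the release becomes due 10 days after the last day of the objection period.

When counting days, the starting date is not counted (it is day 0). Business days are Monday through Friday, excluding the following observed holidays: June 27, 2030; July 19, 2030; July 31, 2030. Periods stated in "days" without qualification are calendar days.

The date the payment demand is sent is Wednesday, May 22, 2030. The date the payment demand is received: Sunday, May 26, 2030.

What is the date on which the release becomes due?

July 6, 2030

The last day of the payment period: 20 calendar days after May 26, 2030 is June 15, 2030.
The last day of the objection period: 8 business days after Saturday, June 15, 2030, skipping weekends — Jun 17, Jun 18, Jun 19, Jun 20, Jun 21, Jun 24, Jun 25, Jun 26 — lands on Wednesday, June 26, 2030.
Adding 10 calendar days to June 26, 2030 gives July 6, 2030, which is the date on which the release becomes due.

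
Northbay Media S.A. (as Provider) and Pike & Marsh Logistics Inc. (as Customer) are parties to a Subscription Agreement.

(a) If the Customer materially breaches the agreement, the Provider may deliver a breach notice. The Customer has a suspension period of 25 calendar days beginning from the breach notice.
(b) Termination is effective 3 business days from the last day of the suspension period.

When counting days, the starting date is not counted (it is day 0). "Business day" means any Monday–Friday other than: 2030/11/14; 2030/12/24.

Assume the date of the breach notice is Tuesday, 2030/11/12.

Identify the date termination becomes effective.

2030/12/11

The last day of the suspension period: 2030/11/12 + 25 days = 2030/12/07.
From Saturday, 2030/12/07, 3 business days (Dec 9, Dec 10, Dec 11, skipping weekends) brings us to Wednesday, 2030/12/11, which is the date termination becomes effective.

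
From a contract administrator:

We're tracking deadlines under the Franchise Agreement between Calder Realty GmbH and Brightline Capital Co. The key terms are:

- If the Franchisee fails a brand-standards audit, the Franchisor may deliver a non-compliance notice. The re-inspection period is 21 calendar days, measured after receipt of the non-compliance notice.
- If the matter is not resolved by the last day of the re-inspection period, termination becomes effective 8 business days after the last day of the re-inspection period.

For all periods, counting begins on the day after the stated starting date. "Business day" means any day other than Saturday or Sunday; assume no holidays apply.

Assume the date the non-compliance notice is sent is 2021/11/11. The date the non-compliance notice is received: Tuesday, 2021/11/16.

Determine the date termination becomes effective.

2021/12/17

The last day of the re-inspection period: 2021/11/16 + 21 days = 2021/12/07.
From Tuesday, 2021/12/07, 8 business days (Dec 8, Dec 9, Dec 10, Dec 13, Dec 14, Dec 15, Dec 16, Dec 17, skipping weekends) brings us to Friday, 2021/12/17, which is the date termination becomes effective.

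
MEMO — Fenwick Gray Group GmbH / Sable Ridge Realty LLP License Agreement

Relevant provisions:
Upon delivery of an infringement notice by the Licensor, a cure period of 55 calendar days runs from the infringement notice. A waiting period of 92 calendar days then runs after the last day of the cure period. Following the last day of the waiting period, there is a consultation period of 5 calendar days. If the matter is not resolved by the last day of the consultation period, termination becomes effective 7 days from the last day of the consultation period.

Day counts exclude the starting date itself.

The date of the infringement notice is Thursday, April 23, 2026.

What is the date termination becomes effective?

September 29, 2026

The last day of the cure period: 55 calendar days after April 23, 2026 is June 17, 2026.
The last day of the waiting period: 92 calendar days after June 17, 2026 is September 17, 2026.
The last day of the consultation period: September 17, 2026 + 5 days = September 22, 2026.
The date termination becomes effective: 7 calendar days after September 22, 2026 is September 29, 2026.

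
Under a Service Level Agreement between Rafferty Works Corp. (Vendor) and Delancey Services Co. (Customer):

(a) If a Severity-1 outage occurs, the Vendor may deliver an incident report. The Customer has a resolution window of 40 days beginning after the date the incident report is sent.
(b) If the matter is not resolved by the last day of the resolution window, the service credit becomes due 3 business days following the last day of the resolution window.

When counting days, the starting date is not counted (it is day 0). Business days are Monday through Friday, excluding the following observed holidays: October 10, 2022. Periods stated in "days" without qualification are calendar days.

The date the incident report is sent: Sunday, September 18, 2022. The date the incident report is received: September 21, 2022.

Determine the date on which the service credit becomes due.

November 2, 2022

The last day of the resolution window: 40 calendar days after September 18, 2022 is October 28, 2022.
The date on which the service credit becomes due: 3 business days after Friday, October 28, 2022, skipping weekends — Oct 31, Nov 1, Nov 2 — lands on Wednesday, November 2, 2022.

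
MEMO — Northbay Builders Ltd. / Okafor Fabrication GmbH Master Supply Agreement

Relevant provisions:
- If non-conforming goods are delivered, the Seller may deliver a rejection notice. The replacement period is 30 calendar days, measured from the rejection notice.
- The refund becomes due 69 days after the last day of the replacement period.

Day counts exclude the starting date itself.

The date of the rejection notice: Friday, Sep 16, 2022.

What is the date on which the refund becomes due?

Dec 24, 2022

The last day of the replacement period: 30 calendar days after Sep 16, 2022 is Oct 16, 2022.
The date on which the refund becomes due: Oct 16, 2022 + 69 days = Dec 24, 2022.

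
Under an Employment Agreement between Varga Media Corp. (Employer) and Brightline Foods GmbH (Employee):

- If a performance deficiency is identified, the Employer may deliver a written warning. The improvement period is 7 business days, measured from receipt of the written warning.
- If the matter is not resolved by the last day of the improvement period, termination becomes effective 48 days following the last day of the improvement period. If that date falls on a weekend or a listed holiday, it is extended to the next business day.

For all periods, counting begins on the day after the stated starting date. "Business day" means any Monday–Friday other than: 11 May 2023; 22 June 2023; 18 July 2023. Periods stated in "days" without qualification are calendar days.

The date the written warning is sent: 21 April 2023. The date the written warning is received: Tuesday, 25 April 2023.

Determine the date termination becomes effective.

21 June 2023

The last day of the improvement period: 7 business days after Tuesday, 25 April 2023, skipping weekends — Apr 26, Apr 27, Apr 28, May 1, May 2, May 3, May 4 — lands on Thursday, 4 May 2023.
The date termination becomes effective: 4 May 2023 + 48 days = 21 June 2023. 21 June 2023 is a Wednesday and is not a listed holiday, so no roll-forward applies.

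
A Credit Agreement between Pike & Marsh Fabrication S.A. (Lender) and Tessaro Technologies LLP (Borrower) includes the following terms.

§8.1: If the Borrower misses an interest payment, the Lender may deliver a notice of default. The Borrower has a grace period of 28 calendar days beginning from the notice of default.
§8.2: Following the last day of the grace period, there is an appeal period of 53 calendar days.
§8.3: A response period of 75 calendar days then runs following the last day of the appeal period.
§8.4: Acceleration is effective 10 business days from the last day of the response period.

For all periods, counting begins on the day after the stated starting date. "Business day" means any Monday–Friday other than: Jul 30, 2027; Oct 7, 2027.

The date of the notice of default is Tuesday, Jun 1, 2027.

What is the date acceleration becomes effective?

Nov 18, 2027

The last day of the grace period: 28 calendar days after Jun 1, 2027 is Jun 29, 2027.
The last day of the appeal period: Jun 29, 2027 + 53 days = Aug 21, 2027.
Adding 75 calendar days to Aug 21, 2027 gives Nov 4, 2027, which is the last day of the response period.
From Thursday, Nov 4, 2027, 10 business days (Nov 5, Nov 8, Nov 9, Nov 10, Nov 11, Nov 12, Nov 15, Nov 16, Nov 17, Nov 18, skipping weekends) brings us to Thursday, Nov 18, 2027, which is the date acceleration becomes effective.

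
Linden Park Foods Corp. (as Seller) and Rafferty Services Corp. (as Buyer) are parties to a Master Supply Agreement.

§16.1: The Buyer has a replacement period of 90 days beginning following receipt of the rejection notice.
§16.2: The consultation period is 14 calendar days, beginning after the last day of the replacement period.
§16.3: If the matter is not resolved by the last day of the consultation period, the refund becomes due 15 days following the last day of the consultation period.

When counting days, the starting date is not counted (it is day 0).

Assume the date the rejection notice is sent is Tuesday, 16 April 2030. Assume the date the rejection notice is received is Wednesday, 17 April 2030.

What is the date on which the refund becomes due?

The last day of the replacement period: 17 April 2030 + 90 days = 16 July 2030.
The last day of the consultation period: 16 July 2030 + 14 days = 30 July 2030.
The date on which the refund becomes due: 15 calendar days after 30 July 2030 is 14 August 2030.

14 August 2030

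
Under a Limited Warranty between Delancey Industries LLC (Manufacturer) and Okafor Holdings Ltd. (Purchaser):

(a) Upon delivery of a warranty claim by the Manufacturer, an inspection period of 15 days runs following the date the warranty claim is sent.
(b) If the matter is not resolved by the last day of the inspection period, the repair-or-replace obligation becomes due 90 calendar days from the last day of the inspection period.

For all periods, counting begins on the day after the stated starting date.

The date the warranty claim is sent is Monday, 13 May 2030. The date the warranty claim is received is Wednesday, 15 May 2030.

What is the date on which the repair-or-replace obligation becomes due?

26 August 2030

The last day of the inspection period: 13 May 2030 + 15 days = 28 May 2030.
The date on which the repair-or-replace obligation becomes due: 90 calendar days after 28 May 2030 is 26 August 2030.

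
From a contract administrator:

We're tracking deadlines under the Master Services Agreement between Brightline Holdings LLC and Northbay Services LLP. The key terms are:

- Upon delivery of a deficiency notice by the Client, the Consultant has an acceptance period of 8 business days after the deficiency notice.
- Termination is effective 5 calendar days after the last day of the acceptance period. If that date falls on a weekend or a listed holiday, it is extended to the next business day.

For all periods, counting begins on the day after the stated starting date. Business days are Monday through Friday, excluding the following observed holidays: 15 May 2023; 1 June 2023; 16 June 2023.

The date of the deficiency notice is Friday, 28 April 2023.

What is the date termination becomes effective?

16 May 2023

From Friday, 28 April 2023, 8 business days (May 1, May 2, May 3, May 4, May 5, May 8, May 9, May 10, skipping weekends) brings us to Wednesday, 10 May 2023, which is the last day of the acceptance period.
Adding 5 calendar days to 10 May 2023 gives 15 May 2023, which is the date termination becomes effective. That falls on Monday, a listed holiday, so it rolls to the next business day, Tuesday, 16 May 2023.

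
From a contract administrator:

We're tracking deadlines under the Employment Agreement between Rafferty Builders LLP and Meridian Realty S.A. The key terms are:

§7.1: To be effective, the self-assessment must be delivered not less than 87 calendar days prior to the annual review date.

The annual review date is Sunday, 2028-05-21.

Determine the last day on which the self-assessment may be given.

2028-05-21 minus 87 days is 2028-02-24.

2028-02-24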